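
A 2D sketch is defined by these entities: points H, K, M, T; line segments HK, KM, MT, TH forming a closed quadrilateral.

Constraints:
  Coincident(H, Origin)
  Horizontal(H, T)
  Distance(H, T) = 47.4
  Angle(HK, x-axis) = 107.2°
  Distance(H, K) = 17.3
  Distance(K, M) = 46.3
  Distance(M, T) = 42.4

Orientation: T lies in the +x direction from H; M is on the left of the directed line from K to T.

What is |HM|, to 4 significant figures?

53.16

H is at the origin; H and T share the same y with |HT| = 47.4 and T in +x, so T = (47.4, 0). HK runs at 107.2° with |HK| = 17.3, so K = (-5.116, 16.53). M is determined by |KM| = 46.3 and |MT| = 42.4 together: it lies at the intersection of circle(K, 46.3) and circle(T, 42.4). With |KT| = 55.05, the foot of the radical line on KT is 30.67 from K and the perpendicular offset is √(46.3² − 30.67²) = 34.69. Taking the left-of-KT solution: M = (34.55, 40.41).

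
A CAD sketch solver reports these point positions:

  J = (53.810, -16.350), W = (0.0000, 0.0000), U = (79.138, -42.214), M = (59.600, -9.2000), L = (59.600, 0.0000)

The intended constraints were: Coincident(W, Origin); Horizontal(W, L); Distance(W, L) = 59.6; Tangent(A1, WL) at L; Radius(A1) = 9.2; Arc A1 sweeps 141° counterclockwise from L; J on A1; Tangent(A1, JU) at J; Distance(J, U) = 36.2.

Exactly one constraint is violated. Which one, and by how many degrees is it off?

Tangent(A1, JU) at J — off by 6.60°.

W = (0.00, 0.00) ✓; W.y = 0.00, L.y = 0.00 ✓; |WL| = 59.60 ✓; ∠(ML, LW) = 90.00° ✓; |ML| = 9.200 ✓; bearing(M→J) − bearing(M→L) = 141.0° ✓; |MJ| = 9.200 ✓; ∠(MJ, JU) = 96.60° ✗; |JU| = 36.20 ✓.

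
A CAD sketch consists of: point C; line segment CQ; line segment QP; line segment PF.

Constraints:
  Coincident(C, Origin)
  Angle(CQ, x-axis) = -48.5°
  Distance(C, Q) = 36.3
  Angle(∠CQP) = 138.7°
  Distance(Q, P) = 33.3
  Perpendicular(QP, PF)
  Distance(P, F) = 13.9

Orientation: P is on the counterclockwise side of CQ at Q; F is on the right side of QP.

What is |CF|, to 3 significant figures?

71.4

∠CQP = 138.7°, so QP runs at -48.5° + (180° − 138.7°) = -7.20° from the x-axis; with |QP| = 33.3, P = Q + 33.3·(cos -7.20°, sin -7.20°) = (57.1, -31.4). QP is perpendicular to PF; with |PF| = 13.9 on the right of QP, F = P + 13.9·(-0.125, -0.992) = (55.3, -45.2). Then |CF| = |F − C| = 71.4.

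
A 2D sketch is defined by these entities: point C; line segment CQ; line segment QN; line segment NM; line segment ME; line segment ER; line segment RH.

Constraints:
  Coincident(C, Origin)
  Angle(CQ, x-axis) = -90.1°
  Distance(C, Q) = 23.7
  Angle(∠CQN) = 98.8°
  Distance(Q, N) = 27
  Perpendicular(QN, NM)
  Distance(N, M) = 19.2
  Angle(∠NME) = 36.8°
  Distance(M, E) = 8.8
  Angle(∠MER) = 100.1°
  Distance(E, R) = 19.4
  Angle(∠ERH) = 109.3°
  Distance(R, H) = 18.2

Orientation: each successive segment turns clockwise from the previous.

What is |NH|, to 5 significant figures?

25.207

C is at the origin; CQ runs at -90.1° with length 23.7, so Q = (-0.041364, -23.700). ∠CQN = 98.8° gives QN at -171.30° from the x-axis; with |QN| = 27.0, N = (-26.731, -27.784). The perpendicularity gives NM at right angles to QN, so NM runs at 98.700°; with |NM| = 19.2, M = (-29.635, -8.8049). ∠NME = 36.8° gives ME at -44.500° from the x-axis; with |ME| = 8.8, E = (-23.358, -14.973). ∠MER = 100.1° gives ER at -124.40° from the x-axis; with |ER| = 19.4, R = (-34.319, -30.980). ∠ERH = 109.3° gives RH at 164.90° from the x-axis; with |RH| = 18.2, H = (-51.890, -26.239). Then |NH| = |H − N| = 25.207.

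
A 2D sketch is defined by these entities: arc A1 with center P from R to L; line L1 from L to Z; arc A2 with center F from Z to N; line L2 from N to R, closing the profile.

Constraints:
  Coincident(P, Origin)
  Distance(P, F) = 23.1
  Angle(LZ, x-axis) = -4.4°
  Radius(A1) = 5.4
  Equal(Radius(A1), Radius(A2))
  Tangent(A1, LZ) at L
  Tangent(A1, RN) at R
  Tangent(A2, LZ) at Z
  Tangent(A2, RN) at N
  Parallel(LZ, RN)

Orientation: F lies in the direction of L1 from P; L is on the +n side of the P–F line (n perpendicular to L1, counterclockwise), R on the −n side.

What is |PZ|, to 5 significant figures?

23.723

The slot axis is L1's direction at -4.4°, so u = (cos -4.4°, sin -4.4°) = (0.99705, -0.076719) and n = (−sin -4.4°, cos -4.4°) = (0.076719, 0.99705). P is at the origin and F lies 23.1 along u from P, so F = 23.1·u = (23.032, -1.7722). Tangency of A1 to both parallel lines with radius 5.4 puts L and R at P ± 5.4·n: L = (0.41428, 5.3841), R = (-0.41428, -5.3841). Equal radii place Z and N the same way about F: Z = F + 5.4·n = (23.446, 3.6119), N = F − 5.4·n = (22.618, -7.1563). Then |PZ| = |Z − P| = 23.723.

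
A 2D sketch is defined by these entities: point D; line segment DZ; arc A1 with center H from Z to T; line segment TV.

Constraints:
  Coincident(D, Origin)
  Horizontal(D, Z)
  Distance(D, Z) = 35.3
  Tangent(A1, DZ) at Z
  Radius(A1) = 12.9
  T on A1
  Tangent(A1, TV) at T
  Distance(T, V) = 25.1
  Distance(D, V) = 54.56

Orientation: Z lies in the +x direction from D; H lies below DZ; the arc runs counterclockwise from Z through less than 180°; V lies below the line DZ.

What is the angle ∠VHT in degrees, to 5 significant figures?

62.799°

D is at the origin; D and Z share the same y with |DZ| = 35.3 and Z on the +x side, so Z = (35.300, 0.0000). A1 meets DZ tangentially, so HZ is at right angles to DZ, so H = Z + (0, -12.9) = (35.300, -12.900). Since HT ⟂ TV (tangency), |HV| = √(12.9² + 25.1²) = 28.221 regardless of where T sits on A1. So V lies on both circle(D, 54.56) and circle(H, 28.221); the below-DZ intersection is V = (35.865, -41.115). T is the foot of the tangent from V: T = (23.947, -19.025).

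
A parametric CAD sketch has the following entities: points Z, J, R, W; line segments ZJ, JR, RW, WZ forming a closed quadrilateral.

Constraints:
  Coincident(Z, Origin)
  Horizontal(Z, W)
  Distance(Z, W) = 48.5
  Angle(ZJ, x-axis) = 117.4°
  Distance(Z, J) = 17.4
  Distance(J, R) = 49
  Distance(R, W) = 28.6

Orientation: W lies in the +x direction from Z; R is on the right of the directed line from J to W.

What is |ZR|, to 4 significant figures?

32.92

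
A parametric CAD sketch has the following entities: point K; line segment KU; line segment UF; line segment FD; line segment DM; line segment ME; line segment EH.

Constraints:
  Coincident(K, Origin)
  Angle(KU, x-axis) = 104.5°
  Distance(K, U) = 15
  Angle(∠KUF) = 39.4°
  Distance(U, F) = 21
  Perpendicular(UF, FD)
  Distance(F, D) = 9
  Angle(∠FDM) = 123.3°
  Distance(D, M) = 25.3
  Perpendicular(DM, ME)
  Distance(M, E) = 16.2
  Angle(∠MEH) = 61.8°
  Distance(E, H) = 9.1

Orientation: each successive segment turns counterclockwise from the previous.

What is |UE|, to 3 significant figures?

13.0

∠FDM = 123.3° gives DM at 31.8° from the x-axis; with |DM| = 25.3, M = (17.1, 5.02). DM ⟂ ME, so ME runs at 122°; with |ME| = 16.2, E = (8.53, 18.8). Then |UE| = |E − U| = 13.0.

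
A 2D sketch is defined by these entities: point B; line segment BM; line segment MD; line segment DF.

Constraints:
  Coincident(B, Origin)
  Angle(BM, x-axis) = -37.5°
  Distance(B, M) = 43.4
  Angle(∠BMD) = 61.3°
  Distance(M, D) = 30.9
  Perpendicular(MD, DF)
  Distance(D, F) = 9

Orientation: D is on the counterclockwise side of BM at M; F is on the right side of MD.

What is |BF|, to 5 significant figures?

48.131

∠BMD = 61.3°, so MD runs at -37.5° + (180° − 61.3°) = 81.200° from the x-axis; with |MD| = 30.9, D = M + 30.9·(cos 81.200°, sin 81.200°) = (39.159, 4.1160). The perpendicularity gives DF at right angles to MD; with |DF| = 9.0 on the right of MD, F = D + 9.0·(0.98823, -0.15299) = (48.053, 2.7391). Then |BF| = |F − B| = 48.131.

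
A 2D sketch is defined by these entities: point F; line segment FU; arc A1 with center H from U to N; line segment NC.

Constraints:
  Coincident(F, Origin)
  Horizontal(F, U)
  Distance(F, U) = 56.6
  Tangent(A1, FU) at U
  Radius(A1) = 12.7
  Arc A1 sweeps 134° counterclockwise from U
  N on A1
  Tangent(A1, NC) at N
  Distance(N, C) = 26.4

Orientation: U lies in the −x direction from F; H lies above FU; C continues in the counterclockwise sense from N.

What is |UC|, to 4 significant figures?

41.54

F is at the origin; F and U share the same y with |FU| = 56.6 and U on the −x side, so U = (-56.60, 0.000). Since A1 is tangent to FU there, HU ⟂ FU, so H = U + (0, 12.7) = (-56.60, 12.70). On A1, U sits at bearing -90° from H; a 134° counterclockwise sweep puts N at bearing 44°, so N = H + 12.7·(cos 44°, sin 44°) = (-47.46, 21.52). A1 meets NC tangentially, so HN is at right angles to NC, so NC runs along (−sin 44°, cos 44°); with |NC| = 26.4, C = (-65.80, 40.51). Then |UC| = |C − U| = 41.54.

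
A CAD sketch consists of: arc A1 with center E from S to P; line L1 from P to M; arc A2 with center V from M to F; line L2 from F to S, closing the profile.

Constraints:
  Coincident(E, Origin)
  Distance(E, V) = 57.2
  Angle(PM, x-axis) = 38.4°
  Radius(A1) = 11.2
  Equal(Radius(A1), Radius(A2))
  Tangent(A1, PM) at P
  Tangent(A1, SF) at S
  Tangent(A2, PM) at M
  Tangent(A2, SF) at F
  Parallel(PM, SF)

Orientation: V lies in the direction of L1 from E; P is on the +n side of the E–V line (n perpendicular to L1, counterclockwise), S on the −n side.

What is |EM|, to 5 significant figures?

58.286

The slot axis is L1's direction at 38.4°, so u = (cos 38.4°, sin 38.4°) = (0.78369, 0.62115) and n = (−sin 38.4°, cos 38.4°) = (-0.62115, 0.78369). E is at the origin and V lies 57.2 along u from E, so V = 57.2·u = (44.827, 35.530). Tangency of A1 to both parallel lines with radius 11.2 puts P and S at E ± 11.2·n: P = (-6.9569, 8.7774), S = (6.9569, -8.7774). Equal radii place M and F the same way about V: M = V + 11.2·n = (37.870, 44.307), F = V − 11.2·n = (51.784, 26.752). Then |EM| = |M − E| = 58.286.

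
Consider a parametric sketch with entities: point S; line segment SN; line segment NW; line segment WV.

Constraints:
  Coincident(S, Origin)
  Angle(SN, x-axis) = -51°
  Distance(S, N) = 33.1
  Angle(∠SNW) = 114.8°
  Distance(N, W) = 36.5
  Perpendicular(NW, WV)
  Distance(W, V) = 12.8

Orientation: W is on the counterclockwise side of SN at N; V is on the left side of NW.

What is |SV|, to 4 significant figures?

53.25

S is at the origin; SN runs at -51.0° with length 33.1, so N = 33.1·(cos -51.0°, sin -51.0°) = (20.83, -25.72). ∠SNW = 114.8°, so NW runs at -51.0° + (180° − 114.8°) = 14.20° from the x-axis; with |NW| = 36.5, W = N + 36.5·(cos 14.20°, sin 14.20°) = (56.22, -16.77). NW is perpendicular to WV; with |WV| = 12.8 on the left of NW, V = W + 12.8·(-0.2453, 0.9694) = (53.08, -4.361). Then |SV| = |V − S| = 53.25.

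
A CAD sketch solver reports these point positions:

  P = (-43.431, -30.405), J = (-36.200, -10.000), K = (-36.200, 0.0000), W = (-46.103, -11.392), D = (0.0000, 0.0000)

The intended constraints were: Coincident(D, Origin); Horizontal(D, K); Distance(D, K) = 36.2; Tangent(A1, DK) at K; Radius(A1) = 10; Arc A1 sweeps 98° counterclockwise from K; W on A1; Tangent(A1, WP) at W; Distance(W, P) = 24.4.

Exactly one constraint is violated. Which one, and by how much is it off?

Distance(W, P) = 24.4 — off by 5.20.

D = (0.00, 0.00) ✓; D.y = 0.00, K.y = 0.00 ✓; |DK| = 36.20 ✓; ∠(JK, KD) = 90.00° ✓; |JK| = 10.00 ✓; bearing(J→W) − bearing(J→K) = 98.00° ✓; |JW| = 10.00 ✓; ∠(JW, WP) = 90.00° ✓; |WP| = 19.20 ✗.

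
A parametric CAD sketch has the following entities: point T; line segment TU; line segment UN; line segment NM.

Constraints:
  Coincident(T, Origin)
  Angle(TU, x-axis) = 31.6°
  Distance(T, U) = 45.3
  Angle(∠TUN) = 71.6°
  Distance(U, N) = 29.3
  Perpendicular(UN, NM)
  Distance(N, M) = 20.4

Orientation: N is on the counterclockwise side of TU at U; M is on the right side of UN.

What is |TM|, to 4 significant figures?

65.14

T is at the origin; TU runs at 31.6° with length 45.3, so U = 45.3·(cos 31.6°, sin 31.6°) = (38.58, 23.74). ∠TUN = 71.6°, so UN runs at 31.6° + (180° − 71.6°) = 140.0° from the x-axis; with |UN| = 29.3, N = U + 29.3·(cos 140.0°, sin 140.0°) = (16.14, 42.57). UN ⟂ NM; with |NM| = 20.4 on the right of UN, M = N + 20.4·(0.6428, 0.7660) = (29.25, 58.20). Then |TM| = |M − T| = 65.14.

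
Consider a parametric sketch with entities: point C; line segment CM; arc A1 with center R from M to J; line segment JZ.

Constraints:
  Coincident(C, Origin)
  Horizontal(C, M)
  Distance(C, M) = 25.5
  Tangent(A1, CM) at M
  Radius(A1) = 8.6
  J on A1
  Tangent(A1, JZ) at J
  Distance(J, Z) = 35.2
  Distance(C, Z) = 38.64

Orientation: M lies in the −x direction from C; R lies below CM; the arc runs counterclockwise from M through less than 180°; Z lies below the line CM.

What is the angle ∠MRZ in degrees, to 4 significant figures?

145.2°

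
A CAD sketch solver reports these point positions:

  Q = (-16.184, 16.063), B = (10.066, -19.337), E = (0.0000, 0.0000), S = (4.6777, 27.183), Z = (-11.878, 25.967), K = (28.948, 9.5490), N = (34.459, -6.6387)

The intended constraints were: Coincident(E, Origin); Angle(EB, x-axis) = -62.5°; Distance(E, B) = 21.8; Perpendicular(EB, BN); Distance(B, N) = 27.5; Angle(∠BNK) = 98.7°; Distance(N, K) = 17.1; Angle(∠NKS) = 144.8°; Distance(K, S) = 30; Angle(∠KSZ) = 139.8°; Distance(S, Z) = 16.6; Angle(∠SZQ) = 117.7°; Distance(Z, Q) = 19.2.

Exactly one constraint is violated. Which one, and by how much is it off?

Distance(Z, Q) = 19.2 — off by 8.40.

E = (0.00, 0.00) ✓; EB at -62.50° ✓; |EB| = 21.80 ✓; ∠(EB, BN) = 90.00° ✓; |BN| = 27.50 ✓; ∠BNK = 98.70° ✓; |NK| = 17.10 ✓; ∠NKS = 144.8° ✓; |KS| = 30.00 ✓; ∠KSZ = 139.8° ✓; |SZ| = 16.60 ✓; ∠SZQ = 117.7° ✓; |ZQ| = 10.80 ✗.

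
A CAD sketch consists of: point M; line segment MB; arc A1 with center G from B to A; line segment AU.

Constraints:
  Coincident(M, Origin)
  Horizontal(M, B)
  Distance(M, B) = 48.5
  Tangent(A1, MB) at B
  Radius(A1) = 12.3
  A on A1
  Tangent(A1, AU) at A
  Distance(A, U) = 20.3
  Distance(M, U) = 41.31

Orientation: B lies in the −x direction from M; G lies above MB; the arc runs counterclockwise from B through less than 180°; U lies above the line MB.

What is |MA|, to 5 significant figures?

37.770

M is at the origin; MB is horizontal with |MB| = 48.5 and B on the −x side, so B = (-48.500, 0.0000). Tangency of A1 to MB means the radius GB is perpendicular to MB, so G = B + (0, 12.3) = (-48.500, 12.300). Since GA ⟂ AU (tangency), |GU| = √(12.3² + 20.3²) = 23.736 regardless of where A sits on A1. So U lies on both circle(M, 41.31) and circle(G, 23.736); the above-MB intersection is U = (-30.540, 27.818). A is the foot of the tangent from U: A = (-36.799, 8.5072).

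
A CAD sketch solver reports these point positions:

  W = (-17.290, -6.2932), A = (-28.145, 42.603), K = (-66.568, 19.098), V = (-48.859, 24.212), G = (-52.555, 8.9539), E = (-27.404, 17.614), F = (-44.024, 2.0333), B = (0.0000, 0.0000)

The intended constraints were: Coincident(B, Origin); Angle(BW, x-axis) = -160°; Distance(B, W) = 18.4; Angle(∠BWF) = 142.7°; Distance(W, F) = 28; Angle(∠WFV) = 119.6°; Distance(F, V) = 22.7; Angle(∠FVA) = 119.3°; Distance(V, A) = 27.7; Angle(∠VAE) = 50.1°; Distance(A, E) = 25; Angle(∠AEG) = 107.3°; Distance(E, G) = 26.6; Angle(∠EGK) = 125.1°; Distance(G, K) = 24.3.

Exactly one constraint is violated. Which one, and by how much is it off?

Distance(G, K) = 24.3 — off by 7.00.

B = (0.00, 0.00) ✓; BW at -160.0° ✓; |BW| = 18.40 ✓; ∠BWF = 142.7° ✓; |WF| = 28.00 ✓; ∠WFV = 119.6° ✓; |FV| = 22.70 ✓; ∠FVA = 119.3° ✓; |VA| = 27.70 ✓; ∠VAE = 50.10° ✓; |AE| = 25.00 ✓; ∠AEG = 107.3° ✓; |EG| = 26.60 ✓; ∠EGK = 125.1° ✓; |GK| = 17.30 ✗.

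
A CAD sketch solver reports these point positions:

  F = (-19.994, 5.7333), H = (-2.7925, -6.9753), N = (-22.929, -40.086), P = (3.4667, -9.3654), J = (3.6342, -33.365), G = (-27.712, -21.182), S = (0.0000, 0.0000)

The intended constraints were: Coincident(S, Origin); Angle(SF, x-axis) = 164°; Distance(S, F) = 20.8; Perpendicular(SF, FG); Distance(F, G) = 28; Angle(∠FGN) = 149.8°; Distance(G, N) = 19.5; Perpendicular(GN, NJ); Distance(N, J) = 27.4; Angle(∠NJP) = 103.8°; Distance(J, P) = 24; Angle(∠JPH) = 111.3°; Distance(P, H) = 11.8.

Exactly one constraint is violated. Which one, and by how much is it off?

Distance(P, H) = 11.8 — off by 5.10.

S = (0.00, 0.00) ✓; SF at 164.0° ✓; |SF| = 20.80 ✓; ∠(SF, FG) = 90.00° ✓; |FG| = 28.00 ✓; ∠FGN = 149.8° ✓; |GN| = 19.50 ✓; ∠(GN, NJ) = 90.00° ✓; |NJ| = 27.40 ✓; ∠NJP = 103.8° ✓; |JP| = 24.00 ✓; ∠JPH = 111.3° ✓; |PH| = 6.700 ✗.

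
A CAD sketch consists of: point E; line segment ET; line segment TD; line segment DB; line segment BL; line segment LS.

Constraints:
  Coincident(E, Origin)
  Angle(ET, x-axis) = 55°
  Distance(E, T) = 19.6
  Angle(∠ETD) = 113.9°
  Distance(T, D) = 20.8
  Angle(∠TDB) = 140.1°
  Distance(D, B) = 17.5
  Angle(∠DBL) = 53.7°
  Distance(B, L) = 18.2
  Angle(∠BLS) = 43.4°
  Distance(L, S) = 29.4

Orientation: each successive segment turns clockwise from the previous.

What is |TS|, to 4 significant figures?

33.74

E is at the origin; ET runs at 55.0° with length 19.6, so T = (11.24, 16.06). ∠ETD = 113.9° gives TD at -11.10° from the x-axis; with |TD| = 20.8, D = (31.65, 12.05). ∠TDB = 140.1° gives DB at -51.00° from the x-axis; with |DB| = 17.5, B = (42.67, -1.549). ∠DBL = 53.7° gives BL at -177.3° from the x-axis; with |BL| = 18.2, L = (24.49, -2.406). ∠BLS = 43.4° gives LS at 46.10° from the x-axis; with |LS| = 29.4, S = (44.87, 18.78). Then |TS| = |S − T| = 33.74.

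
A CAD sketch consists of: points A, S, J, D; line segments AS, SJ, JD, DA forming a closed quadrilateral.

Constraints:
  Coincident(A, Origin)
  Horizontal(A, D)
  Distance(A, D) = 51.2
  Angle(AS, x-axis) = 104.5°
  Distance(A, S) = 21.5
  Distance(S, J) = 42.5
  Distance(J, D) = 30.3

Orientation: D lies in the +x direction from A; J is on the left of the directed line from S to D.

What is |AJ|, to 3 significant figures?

45.4

A is at the origin; AD is horizontal with |AD| = 51.2 and D in +x, so D = (51.2, 0). AS runs at 104.5° with |AS| = 21.5, so S = (-5.38, 20.8). J is determined by |SJ| = 42.5 and |JD| = 30.3 together: it lies at the intersection of circle(S, 42.5) and circle(D, 30.3). With |SD| = 60.3, the foot of the radical line on SD is 37.5 from S and the perpendicular offset is √(42.5² − 37.5²) = 20.0. Taking the left-of-SD solution: J = (36.7, 26.6).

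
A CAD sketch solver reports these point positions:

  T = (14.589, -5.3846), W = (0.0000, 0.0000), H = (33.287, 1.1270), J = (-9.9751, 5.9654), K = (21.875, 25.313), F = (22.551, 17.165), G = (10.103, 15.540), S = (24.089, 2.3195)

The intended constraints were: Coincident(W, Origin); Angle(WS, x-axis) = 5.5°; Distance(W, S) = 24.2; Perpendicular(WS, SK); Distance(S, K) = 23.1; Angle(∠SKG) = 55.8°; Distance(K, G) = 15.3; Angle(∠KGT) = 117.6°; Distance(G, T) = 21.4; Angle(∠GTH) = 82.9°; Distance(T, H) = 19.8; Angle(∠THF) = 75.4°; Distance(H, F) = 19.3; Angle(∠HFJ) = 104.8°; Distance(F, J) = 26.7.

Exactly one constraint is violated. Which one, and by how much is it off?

Distance(F, J) = 26.7 — off by 7.70.

W = (0.00, 0.00) ✓; WS at 5.500° ✓; |WS| = 24.20 ✓; ∠(WS, SK) = 90.00° ✓; |SK| = 23.10 ✓; ∠SKG = 55.80° ✓; |KG| = 15.30 ✓; ∠KGT = 117.6° ✓; |GT| = 21.40 ✓; ∠GTH = 82.90° ✓; |TH| = 19.80 ✓; ∠THF = 75.40° ✓; |HF| = 19.30 ✓; ∠HFJ = 104.8° ✓; |FJ| = 34.40 ✗.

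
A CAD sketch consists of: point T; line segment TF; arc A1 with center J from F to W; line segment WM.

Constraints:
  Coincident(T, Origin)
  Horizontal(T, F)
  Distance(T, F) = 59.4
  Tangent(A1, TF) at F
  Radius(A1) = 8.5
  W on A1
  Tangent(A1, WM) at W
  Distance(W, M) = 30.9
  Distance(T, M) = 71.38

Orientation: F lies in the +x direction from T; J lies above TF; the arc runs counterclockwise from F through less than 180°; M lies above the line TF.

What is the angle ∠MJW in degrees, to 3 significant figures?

74.6°

T is at the origin; T and F share the same y with |TF| = 59.4 and F on the +x side, so F = (59.4, 0.00). The tangent condition forces JF to be normal to TF, so J = F + (0, 8.5) = (59.4, 8.50). Since JW ⟂ WM (tangency), |JM| = √(8.5² + 30.9²) = 32.0 regardless of where W sits on A1. So M lies on both circle(T, 71.38) and circle(J, 32.0); the above-TF intersection is M = (58.7, 40.5). W is the foot of the tangent from M: W = (67.5, 10.9).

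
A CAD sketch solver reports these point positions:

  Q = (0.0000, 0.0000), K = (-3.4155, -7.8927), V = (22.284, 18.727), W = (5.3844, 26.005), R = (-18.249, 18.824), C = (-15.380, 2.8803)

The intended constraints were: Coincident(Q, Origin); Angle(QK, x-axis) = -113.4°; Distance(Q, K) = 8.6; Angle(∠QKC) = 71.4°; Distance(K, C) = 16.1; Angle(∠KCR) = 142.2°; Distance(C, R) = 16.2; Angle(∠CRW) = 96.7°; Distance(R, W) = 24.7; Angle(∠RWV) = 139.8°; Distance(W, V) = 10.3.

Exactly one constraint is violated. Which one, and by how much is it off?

Distance(W, V) = 10.3 — off by 8.10.

Q = (0.00, 0.00) ✓; QK at -113.4° ✓; |QK| = 8.600 ✓; ∠QKC = 71.40° ✓; |KC| = 16.10 ✓; ∠KCR = 142.2° ✓; |CR| = 16.20 ✓; ∠CRW = 96.70° ✓; |RW| = 24.70 ✓; ∠RWV = 139.8° ✓; |WV| = 18.40 ✗.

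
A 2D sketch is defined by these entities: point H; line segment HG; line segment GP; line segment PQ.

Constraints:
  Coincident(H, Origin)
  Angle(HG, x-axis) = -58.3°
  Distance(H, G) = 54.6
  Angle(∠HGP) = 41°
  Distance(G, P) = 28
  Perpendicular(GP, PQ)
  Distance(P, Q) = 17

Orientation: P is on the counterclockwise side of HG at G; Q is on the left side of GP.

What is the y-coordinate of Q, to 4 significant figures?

-16.08

∠HGP = 41.0°, so GP runs at -58.3° + (180° − 41.0°) = 80.70° from the x-axis; with |GP| = 28.0, P = G + 28.0·(cos 80.70°, sin 80.70°) = (33.22, -18.82). GP ⟂ PQ; with |PQ| = 17.0 on the left of GP, Q = P + 17.0·(-0.9869, 0.1616) = (16.44, -16.08). So Q.y = -16.08.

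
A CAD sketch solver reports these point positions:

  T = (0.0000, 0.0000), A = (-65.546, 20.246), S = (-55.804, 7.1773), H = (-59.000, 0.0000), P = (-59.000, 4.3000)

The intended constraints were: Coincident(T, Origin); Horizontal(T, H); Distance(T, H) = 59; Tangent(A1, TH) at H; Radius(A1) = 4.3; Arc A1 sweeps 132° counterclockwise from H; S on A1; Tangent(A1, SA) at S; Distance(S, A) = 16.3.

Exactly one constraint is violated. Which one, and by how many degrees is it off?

Tangent(A1, SA) at S — off by 5.29°.

T = (0.00, 0.00) ✓; T.y = 0.00, H.y = 0.00 ✓; |TH| = 59.00 ✓; ∠(PH, HT) = 90.00° ✓; |PH| = 4.300 ✓; bearing(P→S) − bearing(P→H) = 132.0° ✓; |PS| = 4.300 ✓; ∠(PS, SA) = 95.29° ✗; |SA| = 16.30 ✓.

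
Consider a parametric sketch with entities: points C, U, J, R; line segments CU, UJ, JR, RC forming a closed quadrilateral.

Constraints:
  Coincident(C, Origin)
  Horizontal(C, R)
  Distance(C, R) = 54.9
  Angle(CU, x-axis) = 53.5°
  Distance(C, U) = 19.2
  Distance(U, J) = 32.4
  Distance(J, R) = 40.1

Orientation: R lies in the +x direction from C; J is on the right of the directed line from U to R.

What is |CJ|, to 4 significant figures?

24.42

Checks: |UJ| = 32.40 ✓; |JR| = 40.10 ✓.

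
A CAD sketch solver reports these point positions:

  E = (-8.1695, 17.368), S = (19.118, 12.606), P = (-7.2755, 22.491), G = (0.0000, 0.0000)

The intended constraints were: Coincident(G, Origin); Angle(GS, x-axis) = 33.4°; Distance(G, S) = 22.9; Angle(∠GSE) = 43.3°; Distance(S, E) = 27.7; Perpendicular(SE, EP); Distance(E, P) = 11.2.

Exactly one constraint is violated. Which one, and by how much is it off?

Distance(E, P) = 11.2 — off by 6.00.

G = (0.00, 0.00) ✓; GS at 33.40° ✓; |GS| = 22.90 ✓; ∠GSE = 43.30° ✓; |SE| = 27.70 ✓; ∠(SE, EP) = 90.00° ✓; |EP| = 5.200 ✗.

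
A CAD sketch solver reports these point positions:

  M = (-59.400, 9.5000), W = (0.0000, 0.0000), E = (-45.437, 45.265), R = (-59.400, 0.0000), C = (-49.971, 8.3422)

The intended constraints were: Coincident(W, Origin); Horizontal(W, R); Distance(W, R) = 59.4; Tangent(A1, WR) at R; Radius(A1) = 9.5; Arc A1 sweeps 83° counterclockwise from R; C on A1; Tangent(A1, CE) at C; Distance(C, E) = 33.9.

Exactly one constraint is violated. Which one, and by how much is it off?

Distance(C, E) = 33.9 — off by 3.30.

W = (0.00, 0.00) ✓; W.y = 0.00, R.y = 0.00 ✓; |WR| = 59.40 ✓; ∠(MR, RW) = 90.00° ✓; |MR| = 9.500 ✓; bearing(M→C) − bearing(M→R) = 83.00° ✓; |MC| = 9.500 ✓; ∠(MC, CE) = 90.00° ✓; |CE| = 37.20 ✗.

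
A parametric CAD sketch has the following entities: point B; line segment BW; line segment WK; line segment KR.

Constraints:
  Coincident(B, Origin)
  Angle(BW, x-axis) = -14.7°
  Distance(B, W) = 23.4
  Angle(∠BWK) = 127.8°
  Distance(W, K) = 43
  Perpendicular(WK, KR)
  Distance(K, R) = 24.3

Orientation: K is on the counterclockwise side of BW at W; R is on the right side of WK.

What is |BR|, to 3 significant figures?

71.5

B is at the origin; BW runs at -14.7° with length 23.4, so W = 23.4·(cos -14.7°, sin -14.7°) = (22.6, -5.94). ∠BWK = 127.8°, so WK runs at -14.7° + (180° − 127.8°) = 37.5° from the x-axis; with |WK| = 43.0, K = W + 43.0·(cos 37.5°, sin 37.5°) = (56.7, 20.2). WK ⟂ KR; with |KR| = 24.3 on the right of WK, R = K + 24.3·(0.609, -0.793) = (71.5, 0.960). Then |BR| = |R − B| = 71.5.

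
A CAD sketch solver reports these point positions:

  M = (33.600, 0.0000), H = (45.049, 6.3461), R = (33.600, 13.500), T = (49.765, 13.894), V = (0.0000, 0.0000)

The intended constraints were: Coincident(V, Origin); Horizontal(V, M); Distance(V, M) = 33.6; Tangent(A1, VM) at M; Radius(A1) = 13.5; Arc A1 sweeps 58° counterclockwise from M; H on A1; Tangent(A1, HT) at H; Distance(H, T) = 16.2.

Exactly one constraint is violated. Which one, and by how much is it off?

Distance(H, T) = 16.2 — off by 7.30.

V = (0.00, 0.00) ✓; V.y = 0.00, M.y = 0.00 ✓; |VM| = 33.60 ✓; ∠(RM, MV) = 90.00° ✓; |RM| = 13.50 ✓; bearing(R→H) − bearing(R→M) = 58.00° ✓; |RH| = 13.50 ✓; ∠(RH, HT) = 90.00° ✓; |HT| = 8.900 ✗.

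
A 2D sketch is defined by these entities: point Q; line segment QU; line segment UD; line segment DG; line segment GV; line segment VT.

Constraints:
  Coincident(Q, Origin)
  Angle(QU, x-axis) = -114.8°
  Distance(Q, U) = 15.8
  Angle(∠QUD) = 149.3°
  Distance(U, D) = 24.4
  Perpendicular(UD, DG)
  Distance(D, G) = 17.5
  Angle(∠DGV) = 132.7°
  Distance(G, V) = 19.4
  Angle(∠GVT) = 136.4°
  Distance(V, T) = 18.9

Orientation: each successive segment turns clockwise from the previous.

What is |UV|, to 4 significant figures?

32.29

Q is at the origin; QU runs at -114.8° with length 15.8, so U = (-6.627, -14.34). ∠QUD = 149.3° gives UD at -145.5° from the x-axis; with |UD| = 24.4, D = (-26.74, -28.16). UD ⟂ DG, so DG runs at 124.5°; with |DG| = 17.5, G = (-36.65, -13.74). ∠DGV = 132.7° gives GV at 77.20° from the x-axis; with |GV| = 19.4, V = (-32.35, 5.177). Then |UV| = |V − U| = 32.29.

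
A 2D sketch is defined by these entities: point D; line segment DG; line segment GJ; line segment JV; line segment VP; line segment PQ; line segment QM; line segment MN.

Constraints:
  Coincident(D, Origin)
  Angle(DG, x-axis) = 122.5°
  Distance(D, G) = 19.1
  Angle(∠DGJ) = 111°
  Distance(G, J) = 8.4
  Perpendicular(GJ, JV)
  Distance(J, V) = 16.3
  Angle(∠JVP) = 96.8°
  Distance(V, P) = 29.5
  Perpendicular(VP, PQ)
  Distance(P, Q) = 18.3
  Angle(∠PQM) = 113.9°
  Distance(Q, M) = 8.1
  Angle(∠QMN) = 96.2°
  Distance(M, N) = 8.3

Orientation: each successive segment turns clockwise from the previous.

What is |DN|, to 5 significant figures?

14.356

D is at the origin; DG runs at 122.5° with length 19.1, so G = (-10.262, 16.109). ∠DGJ = 111.0° gives GJ at 53.500° from the x-axis; with |GJ| = 8.4, J = (-5.2659, 22.861). GJ is perpendicular to JV, so JV runs at -36.500°; with |JV| = 16.3, V = (7.8370, 13.166). ∠JVP = 96.8° gives VP at -119.70° from the x-axis; with |VP| = 29.5, P = (-6.7791, -12.459). VP is perpendicular to PQ, so PQ runs at 150.30°; with |PQ| = 18.3, Q = (-22.675, -3.3922). ∠PQM = 113.9° gives QM at 84.200° from the x-axis; with |QM| = 8.1, M = (-21.856, 4.6664). ∠QMN = 96.2° gives MN at 0.40000° from the x-axis; with |MN| = 8.3, N = (-13.557, 4.7243). Then |DN| = |N − D| = 14.356.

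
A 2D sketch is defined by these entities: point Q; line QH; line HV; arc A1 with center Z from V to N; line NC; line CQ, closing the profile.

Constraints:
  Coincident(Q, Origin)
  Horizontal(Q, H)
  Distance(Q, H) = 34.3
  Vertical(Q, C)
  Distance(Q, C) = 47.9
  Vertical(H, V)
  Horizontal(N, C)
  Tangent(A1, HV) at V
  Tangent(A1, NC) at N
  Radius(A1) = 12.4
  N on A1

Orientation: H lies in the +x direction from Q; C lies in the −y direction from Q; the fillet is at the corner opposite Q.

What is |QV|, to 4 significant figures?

49.36

The virtual corner opposite Q is at (34.30, -47.90). Since A1 is tangent to HV there, ZV ⟂ HV and the tangent condition forces ZN to be normal to NC, with radius 12.4, so the center Z sits 12.4 in from both sides at Z = (21.90, -35.50). That places the tangent points at V = (34.30, -35.50) on HV and N = (21.90, -47.90) on NC. Then |QV| = |V − Q| = 49.36.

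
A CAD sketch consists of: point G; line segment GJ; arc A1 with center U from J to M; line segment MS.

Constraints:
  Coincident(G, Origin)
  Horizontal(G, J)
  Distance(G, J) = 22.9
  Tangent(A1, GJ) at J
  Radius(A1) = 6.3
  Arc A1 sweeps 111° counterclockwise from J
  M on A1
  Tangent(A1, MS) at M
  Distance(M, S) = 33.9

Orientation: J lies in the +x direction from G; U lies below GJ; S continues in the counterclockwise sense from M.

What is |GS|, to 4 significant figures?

49.67

On A1, J sits at bearing 90° from U; a 111° counterclockwise sweep puts M at bearing 201°, so M = U + 6.3·(cos 201°, sin 201°) = (17.02, -8.558). The tangent condition forces UM to be normal to MS, so MS runs along (−sin 201°, cos 201°); with |MS| = 33.9, S = (29.17, -40.21). Then |GS| = |S − G| = 49.67.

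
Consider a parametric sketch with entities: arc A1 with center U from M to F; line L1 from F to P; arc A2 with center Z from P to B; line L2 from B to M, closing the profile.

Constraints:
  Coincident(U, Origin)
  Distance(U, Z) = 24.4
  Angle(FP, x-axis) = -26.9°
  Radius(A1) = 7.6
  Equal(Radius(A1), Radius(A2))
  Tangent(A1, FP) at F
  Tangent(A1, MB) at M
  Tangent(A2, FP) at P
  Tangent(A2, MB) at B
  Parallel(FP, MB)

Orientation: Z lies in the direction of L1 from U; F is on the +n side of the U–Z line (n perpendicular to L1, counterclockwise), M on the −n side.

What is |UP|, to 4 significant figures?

25.56

The slot axis is L1's direction at -26.9°, so u = (cos -26.9°, sin -26.9°) = (0.8918, -0.4524) and n = (−sin -26.9°, cos -26.9°) = (0.4524, 0.8918). U is at the origin and Z lies 24.4 along u from U, so Z = 24.4·u = (21.76, -11.04). Tangency of A1 to both parallel lines with radius 7.6 puts F and M at U ± 7.6·n: F = (3.439, 6.778), M = (-3.439, -6.778). Equal radii place P and B the same way about Z: P = Z + 7.6·n = (25.20, -4.262), B = Z − 7.6·n = (18.32, -17.82). Then |UP| = |P − U| = 25.56.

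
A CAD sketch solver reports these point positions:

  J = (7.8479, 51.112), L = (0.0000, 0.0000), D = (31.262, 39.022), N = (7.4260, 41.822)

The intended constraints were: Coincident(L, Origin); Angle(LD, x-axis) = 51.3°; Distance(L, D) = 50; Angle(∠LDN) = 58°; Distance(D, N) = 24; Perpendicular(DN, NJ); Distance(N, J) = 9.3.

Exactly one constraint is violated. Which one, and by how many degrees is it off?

Perpendicular(DN, NJ) — off by 4.10°.

L = (0.00, 0.00) ✓; LD at 51.30° ✓; |LD| = 50.00 ✓; ∠LDN = 58.00° ✓; |DN| = 24.00 ✓; ∠(DN, NJ) = 85.90° ✗; |NJ| = 9.300 ✓.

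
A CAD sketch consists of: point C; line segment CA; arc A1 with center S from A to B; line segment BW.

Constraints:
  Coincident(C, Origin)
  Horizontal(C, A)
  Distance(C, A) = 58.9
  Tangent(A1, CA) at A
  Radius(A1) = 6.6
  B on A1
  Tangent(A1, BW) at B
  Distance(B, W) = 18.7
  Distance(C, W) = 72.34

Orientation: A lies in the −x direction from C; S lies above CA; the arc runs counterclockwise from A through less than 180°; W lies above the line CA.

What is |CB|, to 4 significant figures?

55.63

C is at the origin; CA is horizontal with |CA| = 58.9 and A on the −x side, so A = (-58.90, 0.000). Since A1 is tangent to CA there, SA ⟂ CA, so S = A + (0, 6.6) = (-58.90, 6.600). Since SB ⟂ BW (tangency), |SW| = √(6.6² + 18.7²) = 19.83 regardless of where B sits on A1. So W lies on both circle(C, 72.34) and circle(S, 19.83); the above-CA intersection is W = (-68.20, 24.11). B is the foot of the tangent from W: B = (-54.43, 11.46).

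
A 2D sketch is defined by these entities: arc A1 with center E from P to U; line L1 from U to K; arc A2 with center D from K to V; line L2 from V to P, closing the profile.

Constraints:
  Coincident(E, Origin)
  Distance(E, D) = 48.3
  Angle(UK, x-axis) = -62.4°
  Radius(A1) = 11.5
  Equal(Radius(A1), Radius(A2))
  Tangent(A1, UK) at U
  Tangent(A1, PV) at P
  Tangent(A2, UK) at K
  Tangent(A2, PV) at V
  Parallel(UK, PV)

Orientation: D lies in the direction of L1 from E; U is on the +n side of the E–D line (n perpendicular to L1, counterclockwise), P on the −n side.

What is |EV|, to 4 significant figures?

49.65

The slot axis is L1's direction at -62.4°, so u = (cos -62.4°, sin -62.4°) = (0.4633, -0.8862) and n = (−sin -62.4°, cos -62.4°) = (0.8862, 0.4633). E is at the origin and D lies 48.3 along u from E, so D = 48.3·u = (22.38, -42.80). Tangency of A1 to both parallel lines with radius 11.5 puts U and P at E ± 11.5·n: U = (10.19, 5.328), P = (-10.19, -5.328). Equal radii place K and V the same way about D: K = D + 11.5·n = (32.57, -37.48), V = D − 11.5·n = (12.19, -48.13). Then |EV| = |V − E| = 49.65.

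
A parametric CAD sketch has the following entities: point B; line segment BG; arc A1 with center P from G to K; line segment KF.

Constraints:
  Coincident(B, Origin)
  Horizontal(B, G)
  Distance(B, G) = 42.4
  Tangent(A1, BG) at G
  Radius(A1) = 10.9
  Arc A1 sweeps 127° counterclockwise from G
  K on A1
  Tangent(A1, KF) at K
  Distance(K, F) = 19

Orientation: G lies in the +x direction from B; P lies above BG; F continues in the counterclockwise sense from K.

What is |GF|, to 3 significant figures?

32.7

B is at the origin; B and G share the same y with |BG| = 42.4 and G on the +x side, so G = (42.4, 0.00). The tangent condition forces PG to be normal to BG, so P = G + (0, 10.9) = (42.4, 10.9). On A1, G sits at bearing -90° from P; a 127° counterclockwise sweep puts K at bearing 37°, so K = P + 10.9·(cos 37°, sin 37°) = (51.1, 17.5). The tangent condition forces PK to be normal to KF, so KF runs along (−sin 37°, cos 37°); with |KF| = 19.0, F = (39.7, 32.6). Then |GF| = |F − G| = 32.7.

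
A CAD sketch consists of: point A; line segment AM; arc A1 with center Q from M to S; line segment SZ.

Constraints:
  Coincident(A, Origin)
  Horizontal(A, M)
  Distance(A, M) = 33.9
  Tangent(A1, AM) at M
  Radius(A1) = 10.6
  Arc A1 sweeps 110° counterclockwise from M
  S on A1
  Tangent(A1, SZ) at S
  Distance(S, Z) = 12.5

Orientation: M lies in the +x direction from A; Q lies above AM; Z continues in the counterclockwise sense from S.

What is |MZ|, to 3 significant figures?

26.6

A is at the origin; A and M share the same y with |AM| = 33.9 and M on the +x side, so M = (33.9, 0.00). A1 meets AM tangentially, so QM is at right angles to AM, so Q = M + (0, 10.6) = (33.9, 10.6). On A1, M sits at bearing -90° from Q; a 110° counterclockwise sweep puts S at bearing 20°, so S = Q + 10.6·(cos 20°, sin 20°) = (43.9, 14.2). Since A1 is tangent to SZ there, QS ⟂ SZ, so SZ runs along (−sin 20°, cos 20°); with |SZ| = 12.5, Z = (39.6, 26.0). Then |MZ| = |Z − M| = 26.6.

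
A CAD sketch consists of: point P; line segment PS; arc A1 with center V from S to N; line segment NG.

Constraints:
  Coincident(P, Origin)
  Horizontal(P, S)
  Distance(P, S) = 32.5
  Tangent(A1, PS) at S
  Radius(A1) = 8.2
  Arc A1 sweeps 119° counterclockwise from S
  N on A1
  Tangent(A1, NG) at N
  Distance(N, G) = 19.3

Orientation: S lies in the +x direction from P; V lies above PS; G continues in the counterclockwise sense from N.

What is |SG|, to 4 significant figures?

29.14

P is at the origin; PS is horizontal with |PS| = 32.5 and S on the +x side, so S = (32.50, 0.000). The tangent condition forces VS to be normal to PS, so V = S + (0, 8.2) = (32.50, 8.200). On A1, S sits at bearing -90° from V; a 119° counterclockwise sweep puts N at bearing 29°, so N = V + 8.2·(cos 29°, sin 29°) = (39.67, 12.18). A1 meets NG tangentially, so VN is at right angles to NG, so NG runs along (−sin 29°, cos 29°); with |NG| = 19.3, G = (30.32, 29.06). Then |SG| = |G − S| = 29.14.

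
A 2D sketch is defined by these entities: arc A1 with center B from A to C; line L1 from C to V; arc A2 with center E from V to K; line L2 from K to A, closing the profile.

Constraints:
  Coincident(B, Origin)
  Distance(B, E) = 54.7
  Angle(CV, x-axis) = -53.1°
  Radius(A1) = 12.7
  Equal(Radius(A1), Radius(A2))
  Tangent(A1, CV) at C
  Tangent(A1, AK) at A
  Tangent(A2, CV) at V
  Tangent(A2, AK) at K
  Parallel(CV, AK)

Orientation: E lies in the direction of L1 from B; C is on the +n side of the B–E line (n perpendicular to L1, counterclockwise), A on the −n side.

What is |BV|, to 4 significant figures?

56.15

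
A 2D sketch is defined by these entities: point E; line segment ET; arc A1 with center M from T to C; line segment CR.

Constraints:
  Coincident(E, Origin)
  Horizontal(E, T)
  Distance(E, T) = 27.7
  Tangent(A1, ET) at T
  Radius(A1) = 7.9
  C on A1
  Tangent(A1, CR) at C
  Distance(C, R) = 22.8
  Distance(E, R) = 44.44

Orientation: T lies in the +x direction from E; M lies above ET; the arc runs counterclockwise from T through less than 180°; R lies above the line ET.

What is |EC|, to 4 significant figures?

36.68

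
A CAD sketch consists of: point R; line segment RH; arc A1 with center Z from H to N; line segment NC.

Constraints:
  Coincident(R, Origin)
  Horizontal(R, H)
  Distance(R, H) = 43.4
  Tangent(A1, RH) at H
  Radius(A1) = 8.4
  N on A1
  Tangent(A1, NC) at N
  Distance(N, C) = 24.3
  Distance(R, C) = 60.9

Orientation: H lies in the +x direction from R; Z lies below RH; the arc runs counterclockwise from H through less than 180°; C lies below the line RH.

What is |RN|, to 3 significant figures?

39.1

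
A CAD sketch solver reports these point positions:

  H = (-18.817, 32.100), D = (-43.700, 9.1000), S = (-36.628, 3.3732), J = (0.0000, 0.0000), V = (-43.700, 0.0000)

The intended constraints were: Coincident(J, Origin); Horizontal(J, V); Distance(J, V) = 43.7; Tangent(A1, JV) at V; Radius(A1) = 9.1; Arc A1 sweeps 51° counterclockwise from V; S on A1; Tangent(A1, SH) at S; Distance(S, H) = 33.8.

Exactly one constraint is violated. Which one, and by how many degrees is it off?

Tangent(A1, SH) at S — off by 7.20°.

J = (0.00, 0.00) ✓; J.y = 0.00, V.y = 0.00 ✓; |JV| = 43.70 ✓; ∠(DV, VJ) = 90.00° ✓; |DV| = 9.100 ✓; bearing(D→S) − bearing(D→V) = 51.00° ✓; |DS| = 9.100 ✓; ∠(DS, SH) = 82.80° ✗; |SH| = 33.80 ✓.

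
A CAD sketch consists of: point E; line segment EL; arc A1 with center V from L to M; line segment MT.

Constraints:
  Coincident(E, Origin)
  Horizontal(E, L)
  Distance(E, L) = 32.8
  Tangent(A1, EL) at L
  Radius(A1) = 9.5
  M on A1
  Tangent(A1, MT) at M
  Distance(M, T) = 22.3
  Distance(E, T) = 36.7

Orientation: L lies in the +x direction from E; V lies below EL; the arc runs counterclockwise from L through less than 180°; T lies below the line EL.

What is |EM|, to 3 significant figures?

24.8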